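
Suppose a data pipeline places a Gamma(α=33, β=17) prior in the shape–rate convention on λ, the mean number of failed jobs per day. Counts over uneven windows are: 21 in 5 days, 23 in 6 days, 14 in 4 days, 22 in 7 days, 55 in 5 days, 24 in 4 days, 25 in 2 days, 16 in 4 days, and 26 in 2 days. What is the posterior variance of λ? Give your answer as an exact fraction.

37/448

Total count: 21 + 23 + 14 + 22 + 55 + 24 + 25 + 16 + 26 = 226.
Total exposure: 5 + 6 + 4 + 7 + 5 + 4 + 2 + 4 + 2 = 39 days.
The Gamma prior is conjugate for the Poisson rate, so λ | data ~ Gamma(33+226, 17+39) = Gamma(259, 56).
Posterior variance = α'/β'² = 259/3136 = 37/448.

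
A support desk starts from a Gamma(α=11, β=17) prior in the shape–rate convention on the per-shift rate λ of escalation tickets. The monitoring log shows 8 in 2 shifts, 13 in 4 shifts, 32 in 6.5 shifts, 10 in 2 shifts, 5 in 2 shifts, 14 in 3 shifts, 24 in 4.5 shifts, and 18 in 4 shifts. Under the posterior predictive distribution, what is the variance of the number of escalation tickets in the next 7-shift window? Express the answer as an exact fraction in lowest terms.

364/15

Total count: 8 + 13 + 32 + 10 + 5 + 14 + 24 + 18 = 124.
Total exposure: 2 + 4 + 6.5 + 2 + 2 + 3 + 4.5 + 4 = 28 shifts.
By Gamma–Poisson conjugacy, the posterior is Gamma(α + Σx, β + Σt) = Gamma(11 + 124, 17 + 28) = Gamma(135, 45).
The posterior predictive for a window of length T is Negative Binomial with variance T·α'·(β'+T)/β'² = 7·135·52/2025 = 364/15.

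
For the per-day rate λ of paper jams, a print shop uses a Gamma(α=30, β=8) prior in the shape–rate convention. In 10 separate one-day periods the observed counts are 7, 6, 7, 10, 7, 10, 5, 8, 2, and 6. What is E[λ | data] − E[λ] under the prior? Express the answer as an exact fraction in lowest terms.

Total count: 7 + 6 + 7 + 10 + 7 + 10 + 5 + 8 + 2 + 6 = 68.
Total exposure: 10 days.
Conjugate update: add total count to the shape and total exposure to the rate, giving Gamma(98, 18).
Posterior mean = 98/18 = 49/9; prior mean = 30/8 = 15/4. Difference = 49/9 − 15/4 = 61/36.

61/36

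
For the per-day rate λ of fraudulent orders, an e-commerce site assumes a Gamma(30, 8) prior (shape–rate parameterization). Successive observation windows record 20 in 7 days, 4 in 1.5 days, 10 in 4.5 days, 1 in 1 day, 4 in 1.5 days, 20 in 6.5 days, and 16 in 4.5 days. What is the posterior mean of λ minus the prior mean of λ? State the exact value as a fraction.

Total count: 20 + 4 + 10 + 1 + 4 + 20 + 16 = 75.
Total exposure: 7 + 1.5 + 4.5 + 1 + 1.5 + 6.5 + 4.5 = 26.5 days.
Gamma(α, β) with Poisson data over total exposure Σt gives posterior Gamma(α+Σx, β+Σt) = Gamma(105, 69/2).
Posterior mean = 105/(69/2) = 70/23; prior mean = 30/8 = 15/4. Difference = 70/23 − 15/4 = -65/92.

-65/92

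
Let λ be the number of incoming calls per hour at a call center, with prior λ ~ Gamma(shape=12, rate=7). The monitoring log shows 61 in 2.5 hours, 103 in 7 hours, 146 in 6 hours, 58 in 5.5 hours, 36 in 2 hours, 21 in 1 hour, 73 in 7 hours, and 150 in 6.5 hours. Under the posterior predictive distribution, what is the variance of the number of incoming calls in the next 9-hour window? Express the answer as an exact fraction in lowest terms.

1271160/7921

Total count: 61 + 103 + 146 + 58 + 36 + 21 + 73 + 150 = 648.
Total exposure: 2.5 + 7 + 6 + 5.5 + 2 + 1 + 7 + 6.5 = 37.5 hours.
The Gamma prior is conjugate for the Poisson rate, so λ | data ~ Gamma(12+648, 7+37.5) = Gamma(660, 89/2).
The posterior predictive for a window of length T is Negative Binomial with variance T·α'·(β'+T)/β'² = 9·660·(107/2)/(7921/4) = 1271160/7921.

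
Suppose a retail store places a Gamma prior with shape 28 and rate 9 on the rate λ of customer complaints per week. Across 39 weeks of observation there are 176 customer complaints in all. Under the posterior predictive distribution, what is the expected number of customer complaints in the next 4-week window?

17

Total count 176 over total exposure 39 weeks.
Posterior: α' = 28 + 176 = 204, β' = 9 + 39 = 48.
Predictive mean over a 4-week window = T·E[λ|data] = 4·204/48 = 17.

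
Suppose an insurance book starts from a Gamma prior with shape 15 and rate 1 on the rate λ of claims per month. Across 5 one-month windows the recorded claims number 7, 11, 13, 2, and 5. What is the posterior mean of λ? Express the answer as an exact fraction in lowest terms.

53/6

Total count: 7 + 11 + 13 + 2 + 5 = 38.
Total exposure: 5 months.
The Gamma prior is conjugate for the Poisson rate, so λ | data ~ Gamma(15+38, 1+5) = Gamma(53, 6).
Posterior mean = α'/β' = 53/6.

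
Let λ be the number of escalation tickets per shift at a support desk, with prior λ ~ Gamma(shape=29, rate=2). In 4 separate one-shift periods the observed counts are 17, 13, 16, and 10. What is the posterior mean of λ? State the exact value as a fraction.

85/6

Total count: 17 + 13 + 16 + 10 = 56.
Total exposure: 4 shifts.
Gamma(α, β) with Poisson data over total exposure Σt gives posterior Gamma(α+Σx, β+Σt) = Gamma(85, 6).
Posterior mean = α'/β' = 85/6.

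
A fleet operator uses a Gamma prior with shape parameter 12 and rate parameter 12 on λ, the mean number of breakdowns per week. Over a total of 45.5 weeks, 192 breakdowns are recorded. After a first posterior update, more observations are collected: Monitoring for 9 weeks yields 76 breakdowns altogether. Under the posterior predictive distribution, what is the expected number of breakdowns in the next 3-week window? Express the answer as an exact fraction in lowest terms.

Total count 192 over total exposure 45.5 weeks.
After the first batch: Gamma(12 + 192, 12 + 45.5) = Gamma(204, 115/2).
Total count 76 over total exposure 9 weeks.
After the second batch: Gamma(204 + 76, 115/2 + 9) = Gamma(280, 133/2).
Predictive mean over a 3-week window = T·E[λ|data] = 3·280/(133/2) = 240/19.

240/19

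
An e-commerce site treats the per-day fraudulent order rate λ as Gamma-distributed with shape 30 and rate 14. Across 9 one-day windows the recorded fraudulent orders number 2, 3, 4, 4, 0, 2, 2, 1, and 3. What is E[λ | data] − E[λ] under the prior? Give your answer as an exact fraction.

12/161

Total count: 2 + 3 + 4 + 4 + 0 + 2 + 2 + 1 + 3 = 21.
Total exposure: 9 days.
The Gamma prior is conjugate for the Poisson rate, so λ | data ~ Gamma(30+21, 14+9) = Gamma(51, 23).
Posterior mean = 51/23 = 51/23; prior mean = 30/14 = 15/7. Difference = 51/23 − 15/7 = 12/161.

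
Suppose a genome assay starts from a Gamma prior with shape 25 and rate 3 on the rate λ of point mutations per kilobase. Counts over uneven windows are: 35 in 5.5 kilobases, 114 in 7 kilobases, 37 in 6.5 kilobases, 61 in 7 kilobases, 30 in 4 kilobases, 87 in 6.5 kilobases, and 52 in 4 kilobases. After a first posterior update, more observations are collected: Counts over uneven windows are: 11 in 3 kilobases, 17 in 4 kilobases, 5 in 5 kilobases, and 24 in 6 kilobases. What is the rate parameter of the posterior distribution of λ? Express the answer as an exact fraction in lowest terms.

Total count: 35 + 114 + 37 + 61 + 30 + 87 + 52 = 416.
Total exposure: 5.5 + 7 + 6.5 + 7 + 4 + 6.5 + 4 = 40.5 kilobases.
After the first batch: Gamma(25 + 416, 3 + 40.5) = Gamma(441, 87/2).
Total count: 11 + 17 + 5 + 24 = 57.
Total exposure: 3 + 4 + 5 + 6 = 18 kilobases.
After the second batch: Gamma(441 + 57, 87/2 + 18) = Gamma(498, 123/2).

123/2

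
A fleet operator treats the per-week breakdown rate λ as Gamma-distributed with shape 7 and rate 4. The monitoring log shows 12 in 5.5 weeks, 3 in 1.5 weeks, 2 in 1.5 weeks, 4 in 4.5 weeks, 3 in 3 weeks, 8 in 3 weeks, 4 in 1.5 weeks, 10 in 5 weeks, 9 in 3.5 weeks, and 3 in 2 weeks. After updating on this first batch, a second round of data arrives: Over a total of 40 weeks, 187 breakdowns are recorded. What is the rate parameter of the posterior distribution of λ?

Total count: 12 + 3 + 2 + 4 + 3 + 8 + 4 + 10 + 9 + 3 = 58.
Total exposure: 5.5 + 1.5 + 1.5 + 4.5 + 3 + 3 + 1.5 + 5 + 3.5 + 2 = 31 weeks.
After the first batch: Gamma(7 + 58, 4 + 31) = Gamma(65, 35).
Total count 187 over total exposure 40 weeks.
After the second batch: Gamma(65 + 187, 35 + 40) = Gamma(252, 75).

75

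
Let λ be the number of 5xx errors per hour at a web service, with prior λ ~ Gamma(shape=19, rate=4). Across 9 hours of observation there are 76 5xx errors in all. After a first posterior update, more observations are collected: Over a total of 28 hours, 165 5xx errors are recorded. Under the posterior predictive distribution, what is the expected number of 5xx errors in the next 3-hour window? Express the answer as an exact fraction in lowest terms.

Total count 76 over total exposure 9 hours.
After the first batch: Gamma(19 + 76, 4 + 9) = Gamma(95, 13).
Total count 165 over total exposure 28 hours.
After the second batch: Gamma(95 + 165, 13 + 28) = Gamma(260, 41).
Predictive mean over a 3-hour window = T·E[λ|data] = 3·260/41 = 780/41.

780/41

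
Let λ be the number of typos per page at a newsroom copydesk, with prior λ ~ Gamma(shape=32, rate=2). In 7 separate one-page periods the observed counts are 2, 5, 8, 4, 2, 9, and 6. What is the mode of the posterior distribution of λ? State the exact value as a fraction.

Total count: 2 + 5 + 8 + 4 + 2 + 9 + 6 = 36.
Total exposure: 7 pages.
Gamma(α, β) with Poisson data over total exposure Σt gives posterior Gamma(α+Σx, β+Σt) = Gamma(68, 9).
Posterior mode = (α'−1)/β' = 67/9.

67/9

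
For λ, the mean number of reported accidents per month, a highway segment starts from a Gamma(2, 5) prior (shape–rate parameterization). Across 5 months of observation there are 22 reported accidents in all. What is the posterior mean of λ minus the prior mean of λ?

2

Total count 22 over total exposure 5 months.
By Gamma–Poisson conjugacy, the posterior is Gamma(α + Σx, β + Σt) = Gamma(2 + 22, 5 + 5) = Gamma(24, 10).
Posterior mean = 24/10 = 12/5; prior mean = 2/5 = 2/5. Difference = 12/5 − 2/5 = 2.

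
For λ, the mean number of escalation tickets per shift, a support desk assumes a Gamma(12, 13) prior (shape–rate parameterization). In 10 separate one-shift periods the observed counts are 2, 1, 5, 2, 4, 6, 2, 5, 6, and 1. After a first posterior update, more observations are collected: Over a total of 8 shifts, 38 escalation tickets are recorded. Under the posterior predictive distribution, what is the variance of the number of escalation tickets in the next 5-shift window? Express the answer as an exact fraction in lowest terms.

15120/961

Total count: 2 + 1 + 5 + 2 + 4 + 6 + 2 + 5 + 6 + 1 = 34.
Total exposure: 10 shifts.
After the first batch: Gamma(12 + 34, 13 + 10) = Gamma(46, 23).
Total count 38 over total exposure 8 shifts.
After the second batch: Gamma(46 + 38, 23 + 8) = Gamma(84, 31).
The posterior predictive for a window of length T is Negative Binomial with variance T·α'·(β'+T)/β'² = 5·84·36/961 = 15120/961.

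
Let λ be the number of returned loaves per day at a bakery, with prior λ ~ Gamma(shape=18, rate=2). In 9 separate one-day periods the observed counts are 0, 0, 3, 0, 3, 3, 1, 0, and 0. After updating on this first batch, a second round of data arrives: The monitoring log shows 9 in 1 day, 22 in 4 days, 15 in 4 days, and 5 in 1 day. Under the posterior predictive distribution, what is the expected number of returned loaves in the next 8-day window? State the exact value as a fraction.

Total count: 0 + 0 + 3 + 0 + 3 + 3 + 1 + 0 + 0 = 10.
Total exposure: 9 days.
After the first batch: Gamma(18 + 10, 2 + 9) = Gamma(28, 11).
Total count: 9 + 22 + 15 + 5 = 51.
Total exposure: 1 + 4 + 4 + 1 = 10 days.
After the second batch: Gamma(28 + 51, 11 + 10) = Gamma(79, 21).
Predictive mean over an 8-day window = T·E[λ|data] = 8·79/21 = 632/21.

632/21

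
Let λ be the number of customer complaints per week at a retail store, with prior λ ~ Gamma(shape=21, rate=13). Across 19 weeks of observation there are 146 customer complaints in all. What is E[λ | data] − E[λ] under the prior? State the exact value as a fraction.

Total count 146 over total exposure 19 weeks.
By Gamma–Poisson conjugacy, the posterior is Gamma(α + Σx, β + Σt) = Gamma(21 + 146, 13 + 19) = Gamma(167, 32).
Posterior mean = 167/32 = 167/32; prior mean = 21/13 = 21/13. Difference = 167/32 − 21/13 = 1499/416.

1499/416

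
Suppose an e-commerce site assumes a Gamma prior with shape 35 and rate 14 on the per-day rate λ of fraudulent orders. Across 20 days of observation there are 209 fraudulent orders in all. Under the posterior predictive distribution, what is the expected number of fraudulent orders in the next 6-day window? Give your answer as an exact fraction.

732/17

Total count 209 over total exposure 20 days.
Posterior: α' = 35 + 209 = 244, β' = 14 + 20 = 34.
Predictive mean over a 6-day window = T·E[λ|data] = 6·244/34 = 732/17.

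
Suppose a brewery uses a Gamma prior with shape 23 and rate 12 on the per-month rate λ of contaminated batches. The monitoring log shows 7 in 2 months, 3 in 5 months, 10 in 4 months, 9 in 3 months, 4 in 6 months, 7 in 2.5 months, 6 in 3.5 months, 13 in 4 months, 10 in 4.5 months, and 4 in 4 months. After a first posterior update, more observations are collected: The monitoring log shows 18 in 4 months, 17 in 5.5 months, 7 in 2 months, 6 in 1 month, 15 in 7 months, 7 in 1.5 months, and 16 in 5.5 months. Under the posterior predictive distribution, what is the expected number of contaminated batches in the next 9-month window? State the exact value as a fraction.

234/11

Total count: 7 + 3 + 10 + 9 + 4 + 7 + 6 + 13 + 10 + 4 = 73.
Total exposure: 2 + 5 + 4 + 3 + 6 + 2.5 + 3.5 + 4 + 4.5 + 4 = 38.5 months.
After the first batch: Gamma(23 + 73, 12 + 38.5) = Gamma(96, 101/2).
Total count: 18 + 17 + 7 + 6 + 15 + 7 + 16 = 86.
Total exposure: 4 + 5.5 + 2 + 1 + 7 + 1.5 + 5.5 = 26.5 months.
After the second batch: Gamma(96 + 86, 101/2 + 26.5) = Gamma(182, 77).
Predictive mean over a 9-month window = T·E[λ|data] = 9·182/77 = 234/11.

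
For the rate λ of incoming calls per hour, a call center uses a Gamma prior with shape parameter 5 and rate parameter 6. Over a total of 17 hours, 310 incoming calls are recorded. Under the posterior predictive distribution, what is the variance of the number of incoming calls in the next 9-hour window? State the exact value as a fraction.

90720/529

Total count 310 over total exposure 17 hours.
Gamma(α, β) with Poisson data over total exposure Σt gives posterior Gamma(α+Σx, β+Σt) = Gamma(315, 23).
The posterior predictive for a window of length T is Negative Binomial with variance T·α'·(β'+T)/β'² = 9·315·32/529 = 90720/529.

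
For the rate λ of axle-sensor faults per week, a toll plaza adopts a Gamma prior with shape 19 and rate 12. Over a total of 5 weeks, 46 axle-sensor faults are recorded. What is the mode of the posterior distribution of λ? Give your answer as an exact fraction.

Total count 46 over total exposure 5 weeks.
Conjugate update: add total count to the shape and total exposure to the rate, giving Gamma(65, 17).
Posterior mode = (α'−1)/β' = 64/17.

64/17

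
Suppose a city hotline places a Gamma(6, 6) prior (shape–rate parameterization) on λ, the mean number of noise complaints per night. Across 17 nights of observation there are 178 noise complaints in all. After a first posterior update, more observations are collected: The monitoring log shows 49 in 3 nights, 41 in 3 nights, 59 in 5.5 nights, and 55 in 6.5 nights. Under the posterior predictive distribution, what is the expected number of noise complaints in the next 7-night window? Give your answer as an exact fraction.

2716/41

Total count 178 over total exposure 17 nights.
After the first batch: Gamma(6 + 178, 6 + 17) = Gamma(184, 23).
Total count: 49 + 41 + 59 + 55 = 204.
Total exposure: 3 + 3 + 5.5 + 6.5 = 18 nights.
After the second batch: Gamma(184 + 204, 23 + 18) = Gamma(388, 41).
Predictive mean over a 7-night window = T·E[λ|data] = 7·388/41 = 2716/41.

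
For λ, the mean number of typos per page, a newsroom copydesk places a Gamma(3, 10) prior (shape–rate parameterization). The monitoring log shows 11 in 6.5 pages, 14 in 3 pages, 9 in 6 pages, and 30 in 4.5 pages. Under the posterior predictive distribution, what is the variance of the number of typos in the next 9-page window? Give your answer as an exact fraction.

2613/100

Total count: 11 + 14 + 9 + 30 = 64.
Total exposure: 6.5 + 3 + 6 + 4.5 = 20 pages.
By Gamma–Poisson conjugacy, the posterior is Gamma(α + Σx, β + Σt) = Gamma(3 + 64, 10 + 20) = Gamma(67, 30).
The posterior predictive for a window of length T is Negative Binomial with variance T·α'·(β'+T)/β'² = 9·67·39/900 = 2613/100.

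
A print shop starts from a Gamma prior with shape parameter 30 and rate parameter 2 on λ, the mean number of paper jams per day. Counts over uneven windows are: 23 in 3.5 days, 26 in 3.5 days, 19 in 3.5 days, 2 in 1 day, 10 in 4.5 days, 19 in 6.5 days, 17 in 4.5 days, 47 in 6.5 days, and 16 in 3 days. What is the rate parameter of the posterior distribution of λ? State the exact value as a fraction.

77/2

Total count: 23 + 26 + 19 + 2 + 10 + 19 + 17 + 47 + 16 = 179.
Total exposure: 3.5 + 3.5 + 3.5 + 1 + 4.5 + 6.5 + 4.5 + 6.5 + 3 = 36.5 days.
Conjugate update: add total count to the shape and total exposure to the rate, giving Gamma(209, 77/2).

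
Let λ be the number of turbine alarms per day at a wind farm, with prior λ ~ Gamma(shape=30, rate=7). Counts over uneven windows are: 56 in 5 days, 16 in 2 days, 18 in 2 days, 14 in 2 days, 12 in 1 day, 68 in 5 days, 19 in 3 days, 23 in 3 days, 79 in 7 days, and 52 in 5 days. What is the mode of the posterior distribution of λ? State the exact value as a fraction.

Total count: 56 + 16 + 18 + 14 + 12 + 68 + 19 + 23 + 79 + 52 = 357.
Total exposure: 5 + 2 + 2 + 2 + 1 + 5 + 3 + 3 + 7 + 5 = 35 days.
Posterior: α' = 30 + 357 = 387, β' = 7 + 35 = 42.
Posterior mode = (α'−1)/β' = 386/42 = 193/21.

193/21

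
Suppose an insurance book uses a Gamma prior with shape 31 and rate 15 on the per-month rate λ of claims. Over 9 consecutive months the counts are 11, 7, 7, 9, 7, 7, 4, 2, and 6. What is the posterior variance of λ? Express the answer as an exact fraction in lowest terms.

Total count: 11 + 7 + 7 + 9 + 7 + 7 + 4 + 2 + 6 = 60.
Total exposure: 9 months.
Posterior: α' = 31 + 60 = 91, β' = 15 + 9 = 24.
Posterior variance = α'/β'² = 91/576.

91/576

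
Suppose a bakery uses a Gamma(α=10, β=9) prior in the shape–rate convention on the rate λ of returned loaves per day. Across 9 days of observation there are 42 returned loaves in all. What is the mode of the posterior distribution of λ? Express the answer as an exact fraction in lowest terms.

17/6

Total count 42 over total exposure 9 days.
By Gamma–Poisson conjugacy, the posterior is Gamma(α + Σx, β + Σt) = Gamma(10 + 42, 9 + 9) = Gamma(52, 18).
Posterior mode = (α'−1)/β' = 51/18 = 17/6.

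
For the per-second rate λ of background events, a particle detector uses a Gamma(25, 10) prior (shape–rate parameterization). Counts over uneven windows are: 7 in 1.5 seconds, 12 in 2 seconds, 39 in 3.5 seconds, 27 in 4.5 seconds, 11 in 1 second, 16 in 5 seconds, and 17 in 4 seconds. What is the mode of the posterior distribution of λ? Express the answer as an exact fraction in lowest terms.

Total count: 7 + 12 + 39 + 27 + 11 + 16 + 17 = 129.
Total exposure: 1.5 + 2 + 3.5 + 4.5 + 1 + 5 + 4 = 21.5 seconds.
The Gamma prior is conjugate for the Poisson rate, so λ | data ~ Gamma(25+129, 10+21.5) = Gamma(154, 63/2).
Posterior mode = (α'−1)/β' = 153/(63/2) = 34/7.

34/7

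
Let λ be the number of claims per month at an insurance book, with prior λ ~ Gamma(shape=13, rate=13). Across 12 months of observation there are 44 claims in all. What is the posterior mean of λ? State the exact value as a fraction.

57/25

Total count 44 over total exposure 12 months.
By Gamma–Poisson conjugacy, the posterior is Gamma(α + Σx, β + Σt) = Gamma(13 + 44, 13 + 12) = Gamma(57, 25).
Posterior mean = α'/β' = 57/25.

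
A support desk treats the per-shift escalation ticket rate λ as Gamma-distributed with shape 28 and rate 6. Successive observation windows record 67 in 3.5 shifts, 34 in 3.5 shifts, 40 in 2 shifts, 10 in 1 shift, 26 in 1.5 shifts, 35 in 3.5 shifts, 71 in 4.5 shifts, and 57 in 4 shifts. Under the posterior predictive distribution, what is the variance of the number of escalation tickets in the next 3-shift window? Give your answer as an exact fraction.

Total count: 67 + 34 + 40 + 10 + 26 + 35 + 71 + 57 = 340.
Total exposure: 3.5 + 3.5 + 2 + 1 + 1.5 + 3.5 + 4.5 + 4 = 23.5 shifts.
The Gamma prior is conjugate for the Poisson rate, so λ | data ~ Gamma(28+340, 6+23.5) = Gamma(368, 59/2).
The posterior predictive for a window of length T is Negative Binomial with variance T·α'·(β'+T)/β'² = 3·368·(65/2)/(3481/4) = 143520/3481.

143520/3481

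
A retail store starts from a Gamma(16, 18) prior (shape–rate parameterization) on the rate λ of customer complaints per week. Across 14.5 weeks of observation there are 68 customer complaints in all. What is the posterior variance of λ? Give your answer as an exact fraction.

336/4225

Total count 68 over total exposure 14.5 weeks.
By Gamma–Poisson conjugacy, the posterior is Gamma(α + Σx, β + Σt) = Gamma(16 + 68, 18 + 14.5) = Gamma(84, 65/2).
Posterior variance = α'/β'² = 84/(4225/4) = 336/4225.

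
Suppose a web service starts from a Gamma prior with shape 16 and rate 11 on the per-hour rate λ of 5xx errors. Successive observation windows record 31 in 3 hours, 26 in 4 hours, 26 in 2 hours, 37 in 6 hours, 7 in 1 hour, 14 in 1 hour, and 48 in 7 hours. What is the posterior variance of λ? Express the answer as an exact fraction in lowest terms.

41/245

Total count: 31 + 26 + 26 + 37 + 7 + 14 + 48 = 189.
Total exposure: 3 + 4 + 2 + 6 + 1 + 1 + 7 = 24 hours.
The Gamma prior is conjugate for the Poisson rate, so λ | data ~ Gamma(16+189, 11+24) = Gamma(205, 35).
Posterior variance = α'/β'² = 205/1225 = 41/245.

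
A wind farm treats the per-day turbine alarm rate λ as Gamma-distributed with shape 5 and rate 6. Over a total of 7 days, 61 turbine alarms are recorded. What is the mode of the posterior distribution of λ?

5

Total count 61 over total exposure 7 days.
By Gamma–Poisson conjugacy, the posterior is Gamma(α + Σx, β + Σt) = Gamma(5 + 61, 6 + 7) = Gamma(66, 13).
Posterior mode = (α'−1)/β' = 65/13 = 5.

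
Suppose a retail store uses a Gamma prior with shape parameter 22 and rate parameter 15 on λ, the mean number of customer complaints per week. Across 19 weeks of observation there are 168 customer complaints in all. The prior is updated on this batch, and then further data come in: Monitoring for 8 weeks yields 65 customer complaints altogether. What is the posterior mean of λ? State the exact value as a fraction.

85/14

Total count 168 over total exposure 19 weeks.
After the first batch: Gamma(22 + 168, 15 + 19) = Gamma(190, 34).
Total count 65 over total exposure 8 weeks.
After the second batch: Gamma(190 + 65, 34 + 8) = Gamma(255, 42).
Posterior mean = α'/β' = 255/42 = 85/14.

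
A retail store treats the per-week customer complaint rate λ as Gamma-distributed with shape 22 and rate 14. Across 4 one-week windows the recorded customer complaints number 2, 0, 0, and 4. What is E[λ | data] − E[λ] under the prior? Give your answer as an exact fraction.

-1/63

Total count: 2 + 0 + 0 + 4 = 6.
Total exposure: 4 weeks.
Gamma(α, β) with Poisson data over total exposure Σt gives posterior Gamma(α+Σx, β+Σt) = Gamma(28, 18).
Posterior mean = 28/18 = 14/9; prior mean = 22/14 = 11/7. Difference = 14/9 − 11/7 = -1/63.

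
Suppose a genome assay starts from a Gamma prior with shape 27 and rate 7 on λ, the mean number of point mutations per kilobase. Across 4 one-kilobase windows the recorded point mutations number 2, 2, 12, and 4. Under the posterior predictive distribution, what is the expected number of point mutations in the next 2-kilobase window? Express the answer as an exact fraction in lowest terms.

Total count: 2 + 2 + 12 + 4 = 20.
Total exposure: 4 kilobases.
The Gamma prior is conjugate for the Poisson rate, so λ | data ~ Gamma(27+20, 7+4) = Gamma(47, 11).
Predictive mean over a 2-kilobase window = T·E[λ|data] = 2·47/11 = 94/11.

94/11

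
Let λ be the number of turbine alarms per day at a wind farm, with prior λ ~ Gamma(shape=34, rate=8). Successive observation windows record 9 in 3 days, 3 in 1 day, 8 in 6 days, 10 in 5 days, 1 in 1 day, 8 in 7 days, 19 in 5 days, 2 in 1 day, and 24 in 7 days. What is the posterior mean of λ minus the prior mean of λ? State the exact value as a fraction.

-69/44

Total count: 9 + 3 + 8 + 10 + 1 + 8 + 19 + 2 + 24 = 84.
Total exposure: 3 + 1 + 6 + 5 + 1 + 7 + 5 + 1 + 7 = 36 days.
Posterior: α' = 34 + 84 = 118, β' = 8 + 36 = 44.
Posterior mean = 118/44 = 59/22; prior mean = 34/8 = 17/4. Difference = 59/22 − 17/4 = -69/44.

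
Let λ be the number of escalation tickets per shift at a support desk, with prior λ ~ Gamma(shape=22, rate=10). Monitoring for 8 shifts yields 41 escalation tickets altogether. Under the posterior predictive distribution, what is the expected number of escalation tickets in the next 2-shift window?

Total count 41 over total exposure 8 shifts.
By Gamma–Poisson conjugacy, the posterior is Gamma(α + Σx, β + Σt) = Gamma(22 + 41, 10 + 8) = Gamma(63, 18).
Predictive mean over a 2-shift window = T·E[λ|data] = 2·63/18 = 7.

7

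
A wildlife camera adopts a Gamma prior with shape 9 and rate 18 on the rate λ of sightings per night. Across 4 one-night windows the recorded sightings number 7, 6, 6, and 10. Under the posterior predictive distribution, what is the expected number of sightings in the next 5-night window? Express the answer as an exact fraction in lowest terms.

Total count: 7 + 6 + 6 + 10 = 29.
Total exposure: 4 nights.
By Gamma–Poisson conjugacy, the posterior is Gamma(α + Σx, β + Σt) = Gamma(9 + 29, 18 + 4) = Gamma(38, 22).
Predictive mean over a 5-night window = T·E[λ|data] = 5·38/22 = 95/11.

95/11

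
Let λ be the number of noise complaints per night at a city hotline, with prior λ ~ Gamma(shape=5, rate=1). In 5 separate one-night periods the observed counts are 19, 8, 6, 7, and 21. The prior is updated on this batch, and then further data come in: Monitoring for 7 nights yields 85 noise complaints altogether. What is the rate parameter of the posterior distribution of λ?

13

Total count: 19 + 8 + 6 + 7 + 21 = 61.
Total exposure: 5 nights.
After the first batch: Gamma(5 + 61, 1 + 5) = Gamma(66, 6).
Total count 85 over total exposure 7 nights.
After the second batch: Gamma(66 + 85, 6 + 7) = Gamma(151, 13).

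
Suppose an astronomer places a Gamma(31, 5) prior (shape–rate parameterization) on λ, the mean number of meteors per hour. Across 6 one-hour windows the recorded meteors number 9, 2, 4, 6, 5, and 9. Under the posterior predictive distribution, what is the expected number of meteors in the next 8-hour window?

48

Total count: 9 + 2 + 4 + 6 + 5 + 9 = 35.
Total exposure: 6 hours.
The Gamma prior is conjugate for the Poisson rate, so λ | data ~ Gamma(31+35, 5+6) = Gamma(66, 11).
Predictive mean over an 8-hour window = T·E[λ|data] = 8·66/11 = 48.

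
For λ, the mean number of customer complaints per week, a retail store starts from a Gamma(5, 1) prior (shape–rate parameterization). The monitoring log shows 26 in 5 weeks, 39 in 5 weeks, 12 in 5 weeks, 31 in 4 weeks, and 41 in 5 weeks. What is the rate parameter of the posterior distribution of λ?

Total count: 26 + 39 + 12 + 31 + 41 = 149.
Total exposure: 5 + 5 + 5 + 4 + 5 = 24 weeks.
The Gamma prior is conjugate for the Poisson rate, so λ | data ~ Gamma(5+149, 1+24) = Gamma(154, 25).

25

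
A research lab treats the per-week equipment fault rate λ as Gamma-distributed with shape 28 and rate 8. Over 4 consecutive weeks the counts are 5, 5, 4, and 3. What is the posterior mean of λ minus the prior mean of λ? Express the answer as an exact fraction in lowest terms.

Total count: 5 + 5 + 4 + 3 = 17.
Total exposure: 4 weeks.
Conjugate update: add total count to the shape and total exposure to the rate, giving Gamma(45, 12).
Posterior mean = 45/12 = 15/4; prior mean = 28/8 = 7/2. Difference = 15/4 − 7/2 = 1/4.

1/4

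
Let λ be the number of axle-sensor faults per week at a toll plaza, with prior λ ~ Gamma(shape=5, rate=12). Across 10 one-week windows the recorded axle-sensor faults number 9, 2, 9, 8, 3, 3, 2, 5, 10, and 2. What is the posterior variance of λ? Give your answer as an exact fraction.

29/242

Total count: 9 + 2 + 9 + 8 + 3 + 3 + 2 + 5 + 10 + 2 = 53.
Total exposure: 10 weeks.
Posterior: α' = 5 + 53 = 58, β' = 12 + 10 = 22.
Posterior variance = α'/β'² = 58/484 = 29/242.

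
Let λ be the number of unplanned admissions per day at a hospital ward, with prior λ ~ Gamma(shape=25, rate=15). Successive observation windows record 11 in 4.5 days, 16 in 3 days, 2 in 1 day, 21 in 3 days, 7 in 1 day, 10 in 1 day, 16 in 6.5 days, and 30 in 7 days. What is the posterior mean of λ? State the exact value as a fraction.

Total count: 11 + 16 + 2 + 21 + 7 + 10 + 16 + 30 = 113.
Total exposure: 4.5 + 3 + 1 + 3 + 1 + 1 + 6.5 + 7 = 27 days.
Posterior: α' = 25 + 113 = 138, β' = 15 + 27 = 42.
Posterior mean = α'/β' = 138/42 = 23/7.

23/7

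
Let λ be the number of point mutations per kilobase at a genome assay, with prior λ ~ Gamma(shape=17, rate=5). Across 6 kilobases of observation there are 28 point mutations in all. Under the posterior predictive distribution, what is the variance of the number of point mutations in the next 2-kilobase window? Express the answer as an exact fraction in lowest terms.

Total count 28 over total exposure 6 kilobases.
By Gamma–Poisson conjugacy, the posterior is Gamma(α + Σx, β + Σt) = Gamma(17 + 28, 5 + 6) = Gamma(45, 11).
The posterior predictive for a window of length T is Negative Binomial with variance T·α'·(β'+T)/β'² = 2·45·13/121 = 1170/121.

1170/121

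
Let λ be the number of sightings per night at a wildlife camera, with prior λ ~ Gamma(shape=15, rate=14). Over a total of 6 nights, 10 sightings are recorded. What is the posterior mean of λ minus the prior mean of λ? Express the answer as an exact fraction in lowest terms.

Total count 10 over total exposure 6 nights.
The Gamma prior is conjugate for the Poisson rate, so λ | data ~ Gamma(15+10, 14+6) = Gamma(25, 20).
Posterior mean = 25/20 = 5/4; prior mean = 15/14 = 15/14. Difference = 5/4 − 15/14 = 5/28.

5/28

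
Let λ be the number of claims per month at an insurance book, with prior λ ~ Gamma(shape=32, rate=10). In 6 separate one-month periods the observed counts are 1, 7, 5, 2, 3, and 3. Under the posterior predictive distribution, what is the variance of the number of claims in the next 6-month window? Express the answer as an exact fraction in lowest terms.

Total count: 1 + 7 + 5 + 2 + 3 + 3 = 21.
Total exposure: 6 months.
The Gamma prior is conjugate for the Poisson rate, so λ | data ~ Gamma(32+21, 10+6) = Gamma(53, 16).
The posterior predictive for a window of length T is Negative Binomial with variance T·α'·(β'+T)/β'² = 6·53·22/256 = 1749/64.

1749/64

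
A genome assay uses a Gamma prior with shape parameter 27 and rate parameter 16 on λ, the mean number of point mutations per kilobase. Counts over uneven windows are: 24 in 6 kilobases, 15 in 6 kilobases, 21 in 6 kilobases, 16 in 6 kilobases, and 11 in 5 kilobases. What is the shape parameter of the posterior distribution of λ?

114

Total count: 24 + 15 + 21 + 16 + 11 = 87.
Total exposure: 6 + 6 + 6 + 6 + 5 = 29 kilobases.
The Gamma prior is conjugate for the Poisson rate, so λ | data ~ Gamma(27+87, 16+29) = Gamma(114, 45).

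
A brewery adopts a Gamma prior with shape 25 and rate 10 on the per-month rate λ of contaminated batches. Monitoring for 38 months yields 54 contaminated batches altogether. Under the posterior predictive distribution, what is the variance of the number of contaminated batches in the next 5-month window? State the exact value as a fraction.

20935/2304

Total count 54 over total exposure 38 months.
Posterior: α' = 25 + 54 = 79, β' = 10 + 38 = 48.
The posterior predictive for a window of length T is Negative Binomial with variance T·α'·(β'+T)/β'² = 5·79·53/2304 = 20935/2304.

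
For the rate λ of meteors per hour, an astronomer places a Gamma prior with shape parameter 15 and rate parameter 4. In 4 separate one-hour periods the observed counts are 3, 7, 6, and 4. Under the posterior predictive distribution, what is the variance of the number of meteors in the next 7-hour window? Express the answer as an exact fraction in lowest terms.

Total count: 3 + 7 + 6 + 4 = 20.
Total exposure: 4 hours.
The Gamma prior is conjugate for the Poisson rate, so λ | data ~ Gamma(15+20, 4+4) = Gamma(35, 8).
The posterior predictive for a window of length T is Negative Binomial with variance T·α'·(β'+T)/β'² = 7·35·15/64 = 3675/64.

3675/64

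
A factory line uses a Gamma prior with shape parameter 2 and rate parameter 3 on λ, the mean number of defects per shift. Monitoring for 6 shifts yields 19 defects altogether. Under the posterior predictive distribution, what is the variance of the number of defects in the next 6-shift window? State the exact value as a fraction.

70/3

Total count 19 over total exposure 6 shifts.
By Gamma–Poisson conjugacy, the posterior is Gamma(α + Σx, β + Σt) = Gamma(2 + 19, 3 + 6) = Gamma(21, 9).
The posterior predictive for a window of length T is Negative Binomial with variance T·α'·(β'+T)/β'² = 6·21·15/81 = 70/3.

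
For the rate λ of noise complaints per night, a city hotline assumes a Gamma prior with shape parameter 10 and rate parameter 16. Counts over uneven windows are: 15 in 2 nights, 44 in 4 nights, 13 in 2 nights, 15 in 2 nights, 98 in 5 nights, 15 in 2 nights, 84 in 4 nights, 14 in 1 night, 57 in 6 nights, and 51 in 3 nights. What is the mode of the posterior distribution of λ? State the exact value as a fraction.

Total count: 15 + 44 + 13 + 15 + 98 + 15 + 84 + 14 + 57 + 51 = 406.
Total exposure: 2 + 4 + 2 + 2 + 5 + 2 + 4 + 1 + 6 + 3 = 31 nights.
Conjugate update: add total count to the shape and total exposure to the rate, giving Gamma(416, 47).
Posterior mode = (α'−1)/β' = 415/47.

415/47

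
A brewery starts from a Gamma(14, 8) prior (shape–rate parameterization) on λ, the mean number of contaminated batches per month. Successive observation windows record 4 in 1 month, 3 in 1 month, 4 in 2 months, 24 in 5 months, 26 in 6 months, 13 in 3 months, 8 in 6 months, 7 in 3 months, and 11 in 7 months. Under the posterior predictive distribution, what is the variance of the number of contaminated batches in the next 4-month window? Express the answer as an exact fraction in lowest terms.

1748/147

Total count: 4 + 3 + 4 + 24 + 26 + 13 + 8 + 7 + 11 = 100.
Total exposure: 1 + 1 + 2 + 5 + 6 + 3 + 6 + 3 + 7 = 34 months.
By Gamma–Poisson conjugacy, the posterior is Gamma(α + Σx, β + Σt) = Gamma(14 + 100, 8 + 34) = Gamma(114, 42).
The posterior predictive for a window of length T is Negative Binomial with variance T·α'·(β'+T)/β'² = 4·114·46/1764 = 1748/147.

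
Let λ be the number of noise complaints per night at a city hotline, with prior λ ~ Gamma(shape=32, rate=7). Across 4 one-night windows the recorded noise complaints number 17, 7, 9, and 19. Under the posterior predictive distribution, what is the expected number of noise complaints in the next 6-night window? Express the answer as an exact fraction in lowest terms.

504/11

Total count: 17 + 7 + 9 + 19 = 52.
Total exposure: 4 nights.
Gamma(α, β) with Poisson data over total exposure Σt gives posterior Gamma(α+Σx, β+Σt) = Gamma(84, 11).
Predictive mean over a 6-night window = T·E[λ|data] = 6·84/11 = 504/11.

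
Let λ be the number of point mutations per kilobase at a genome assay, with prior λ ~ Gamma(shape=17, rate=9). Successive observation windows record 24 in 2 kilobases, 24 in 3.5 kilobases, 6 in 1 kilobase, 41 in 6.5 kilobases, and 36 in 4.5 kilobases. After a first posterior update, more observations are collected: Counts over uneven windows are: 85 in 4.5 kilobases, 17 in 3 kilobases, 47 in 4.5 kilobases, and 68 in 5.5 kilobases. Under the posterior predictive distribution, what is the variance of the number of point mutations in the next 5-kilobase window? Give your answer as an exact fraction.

Total count: 24 + 24 + 6 + 41 + 36 = 131.
Total exposure: 2 + 3.5 + 1 + 6.5 + 4.5 = 17.5 kilobases.
After the first batch: Gamma(17 + 131, 9 + 17.5) = Gamma(148, 53/2).
Total count: 85 + 17 + 47 + 68 = 217.
Total exposure: 4.5 + 3 + 4.5 + 5.5 = 17.5 kilobases.
After the second batch: Gamma(148 + 217, 53/2 + 17.5) = Gamma(365, 44).
The posterior predictive for a window of length T is Negative Binomial with variance T·α'·(β'+T)/β'² = 5·365·49/1936 = 89425/1936.

89425/1936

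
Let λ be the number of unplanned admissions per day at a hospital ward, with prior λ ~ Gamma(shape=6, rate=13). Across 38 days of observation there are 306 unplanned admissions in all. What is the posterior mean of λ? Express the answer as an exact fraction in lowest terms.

104/17

Total count 306 over total exposure 38 days.
Posterior: α' = 6 + 306 = 312, β' = 13 + 38 = 51.
Posterior mean = α'/β' = 312/51 = 104/17.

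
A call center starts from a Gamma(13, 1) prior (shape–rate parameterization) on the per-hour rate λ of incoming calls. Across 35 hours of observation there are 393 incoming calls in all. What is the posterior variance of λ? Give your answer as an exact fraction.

203/648

Total count 393 over total exposure 35 hours.
Posterior: α' = 13 + 393 = 406, β' = 1 + 35 = 36.
Posterior variance = α'/β'² = 406/1296 = 203/648.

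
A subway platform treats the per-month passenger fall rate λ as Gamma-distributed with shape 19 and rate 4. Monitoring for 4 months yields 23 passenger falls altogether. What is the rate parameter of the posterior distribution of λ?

8

Total count 23 over total exposure 4 months.
Posterior: α' = 19 + 23 = 42, β' = 4 + 4 = 8.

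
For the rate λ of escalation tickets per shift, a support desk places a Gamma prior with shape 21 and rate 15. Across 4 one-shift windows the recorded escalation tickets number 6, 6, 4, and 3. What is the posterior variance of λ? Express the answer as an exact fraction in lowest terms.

Total count: 6 + 6 + 4 + 3 = 19.
Total exposure: 4 shifts.
Gamma(α, β) with Poisson data over total exposure Σt gives posterior Gamma(α+Σx, β+Σt) = Gamma(40, 19).
Posterior variance = α'/β'² = 40/361.

40/361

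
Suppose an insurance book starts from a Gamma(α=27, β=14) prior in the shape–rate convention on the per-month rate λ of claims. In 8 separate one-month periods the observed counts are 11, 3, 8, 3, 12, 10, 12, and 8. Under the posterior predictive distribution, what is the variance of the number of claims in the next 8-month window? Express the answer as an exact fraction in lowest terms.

Total count: 11 + 3 + 8 + 3 + 12 + 10 + 12 + 8 = 67.
Total exposure: 8 months.
By Gamma–Poisson conjugacy, the posterior is Gamma(α + Σx, β + Σt) = Gamma(27 + 67, 14 + 8) = Gamma(94, 22).
The posterior predictive for a window of length T is Negative Binomial with variance T·α'·(β'+T)/β'² = 8·94·30/484 = 5640/121.

5640/121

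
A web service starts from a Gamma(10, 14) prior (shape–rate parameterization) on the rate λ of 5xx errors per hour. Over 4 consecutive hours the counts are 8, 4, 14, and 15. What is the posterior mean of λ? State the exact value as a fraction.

17/6

Total count: 8 + 4 + 14 + 15 = 41.
Total exposure: 4 hours.
By Gamma–Poisson conjugacy, the posterior is Gamma(α + Σx, β + Σt) = Gamma(10 + 41, 14 + 4) = Gamma(51, 18).
Posterior mean = α'/β' = 51/18 = 17/6.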